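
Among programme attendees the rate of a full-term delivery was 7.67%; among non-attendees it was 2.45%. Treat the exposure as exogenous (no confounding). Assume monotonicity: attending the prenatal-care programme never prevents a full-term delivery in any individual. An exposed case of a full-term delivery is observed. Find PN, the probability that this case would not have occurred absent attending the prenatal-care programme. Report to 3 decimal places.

p₁ = 0.0767, p₀ = 0.0245.
Under exogeneity and monotonicity, PN = (p₁ − p₀) / p₁.
PN = (0.0767 − 0.0245) / 0.0767 = 0.0522 / 0.0767 ≈ 0.6806

PN ≈ 0.681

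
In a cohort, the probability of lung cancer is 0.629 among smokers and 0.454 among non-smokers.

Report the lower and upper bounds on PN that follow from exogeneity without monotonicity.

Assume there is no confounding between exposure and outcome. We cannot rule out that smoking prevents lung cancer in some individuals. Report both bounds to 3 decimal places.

Let p₁ = 0.629, p₀ = 0.454.
Under exogeneity alone the bounds on PN are max{0,(p₁−p₀)/p₁} ≤ PN ≤ min{1,(1−p₀)/p₁}.
  lower = (p₁ − p₀)/p₁ = 0.175 / 0.629 ≈ 0.2782
  upper = min{1, (1 − p₀)/p₁} = 0.546 / 0.629 ≈ 0.8680

0.278 ≤ PN ≤ 0.868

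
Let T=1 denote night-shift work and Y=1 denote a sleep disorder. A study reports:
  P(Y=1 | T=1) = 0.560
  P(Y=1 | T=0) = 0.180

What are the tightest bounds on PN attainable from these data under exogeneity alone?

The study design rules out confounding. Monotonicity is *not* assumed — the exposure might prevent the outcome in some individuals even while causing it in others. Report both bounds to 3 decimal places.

Let p₁ = 0.56, p₀ = 0.18.
Under exogeneity alone the bounds on PN are max{0,(p₁−p₀)/p₁} ≤ PN ≤ min{1,(1−p₀)/p₁}.
  lower = (p₁ − p₀)/p₁ = 0.38 / 0.56 ≈ 0.6786
  upper = min{1, (1 − p₀)/p₁} = 0.82 / 0.56 ≈ 1.4643 → capped at 1

0.679 ≤ PN ≤ 1.000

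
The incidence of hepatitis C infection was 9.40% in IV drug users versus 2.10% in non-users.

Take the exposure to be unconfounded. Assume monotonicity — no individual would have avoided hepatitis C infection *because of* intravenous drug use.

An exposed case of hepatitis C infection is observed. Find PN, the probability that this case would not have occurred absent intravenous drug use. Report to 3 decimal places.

PN ≈ 0.777

p₁ = 0.094, p₀ = 0.021.
Under exogeneity and monotonicity, PN = (p₁ − p₀) / p₁.
PN = (0.094 − 0.021) / 0.094 = 0.073 / 0.094 ≈ 0.7766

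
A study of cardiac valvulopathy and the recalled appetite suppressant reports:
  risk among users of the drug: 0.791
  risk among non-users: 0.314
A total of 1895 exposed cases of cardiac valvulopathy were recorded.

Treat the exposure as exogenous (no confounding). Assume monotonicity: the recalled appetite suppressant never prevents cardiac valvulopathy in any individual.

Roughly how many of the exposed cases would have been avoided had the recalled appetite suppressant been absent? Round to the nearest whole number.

about 1143 cases

Let p₁ = 0.791, p₀ = 0.314.
PN = (p₁ − p₀)/p₁ = (0.791 − 0.314) / 0.791 ≈ 0.60303.
Attributable cases ≈ PN × (exposed cases) = 0.60303 × 1895 ≈ 1142.75.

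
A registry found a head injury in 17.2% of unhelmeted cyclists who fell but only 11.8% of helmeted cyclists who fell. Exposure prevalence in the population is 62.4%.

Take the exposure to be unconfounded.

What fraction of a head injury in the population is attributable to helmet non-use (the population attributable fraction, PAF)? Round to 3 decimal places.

p₁ = 0.172, p₀ = 0.118.
Overall risk P(Y=1) = π·p₁ + (1−π)·p₀ = 0.624×0.172 + 0.376×0.118 = 0.1517.
Under exogeneity, PAF = [P(Y=1) − p₀] / P(Y=1).
PAF = (0.1517 − 0.118) / 0.1517 ≈ 0.2221

PAF ≈ 0.222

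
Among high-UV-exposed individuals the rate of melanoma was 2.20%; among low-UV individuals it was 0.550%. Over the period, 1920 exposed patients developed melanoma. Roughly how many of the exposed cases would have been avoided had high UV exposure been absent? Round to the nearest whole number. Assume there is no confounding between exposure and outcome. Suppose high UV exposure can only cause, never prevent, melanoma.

about 1440 cases

p₁ = 0.022, p₀ = 0.0055.
PN = (p₁ − p₀)/p₁ = (0.022 − 0.0055) / 0.022 ≈ 0.75000.
Attributable cases ≈ PN × (exposed cases) = 0.75000 × 1920 ≈ 1440.00.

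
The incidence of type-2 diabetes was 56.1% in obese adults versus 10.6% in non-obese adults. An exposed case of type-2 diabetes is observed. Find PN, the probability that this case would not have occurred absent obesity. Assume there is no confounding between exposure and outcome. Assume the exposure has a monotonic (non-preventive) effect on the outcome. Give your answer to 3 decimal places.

p₁ = 0.561, p₀ = 0.106.
Under exogeneity and monotonicity, PN = (p₁ − p₀) / p₁.
PN = (0.561 − 0.106) / 0.561 = 0.455 / 0.561 ≈ 0.8111

PN ≈ 0.811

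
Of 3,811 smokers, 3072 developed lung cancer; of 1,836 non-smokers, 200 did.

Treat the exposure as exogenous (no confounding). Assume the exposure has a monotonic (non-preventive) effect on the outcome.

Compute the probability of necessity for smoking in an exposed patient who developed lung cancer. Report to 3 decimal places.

PN ≈ 0.865

p₁ = P(outcome | exposed) = 3072/3811 = 0.80609
p₀ = P(outcome | unexposed) = 200/1836 = 0.10893
Under exogeneity and monotonicity, PN = (p₁ − p₀) / p₁.
PN = (0.80609 − 0.10893) / 0.80609 = 0.69716 / 0.80609 ≈ 0.8649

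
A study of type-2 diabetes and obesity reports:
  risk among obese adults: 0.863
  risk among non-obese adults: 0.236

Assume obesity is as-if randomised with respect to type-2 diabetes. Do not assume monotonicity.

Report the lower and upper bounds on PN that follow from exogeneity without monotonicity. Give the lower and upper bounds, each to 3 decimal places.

0.727 ≤ PN ≤ 0.885

Let p₁ = 0.863, p₀ = 0.236.
Under exogeneity alone the bounds on PN are max{0,(p₁−p₀)/p₁} ≤ PN ≤ min{1,(1−p₀)/p₁}.
  lower = (p₁ − p₀)/p₁ = 0.627 / 0.863 ≈ 0.7265
  upper = min{1, (1 − p₀)/p₁} = 0.764 / 0.863 ≈ 0.8853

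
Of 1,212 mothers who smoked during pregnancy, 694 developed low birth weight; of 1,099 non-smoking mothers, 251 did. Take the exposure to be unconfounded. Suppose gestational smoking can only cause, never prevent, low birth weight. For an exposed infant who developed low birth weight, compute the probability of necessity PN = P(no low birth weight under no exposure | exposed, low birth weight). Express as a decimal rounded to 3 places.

PN ≈ 0.601

p₁ = P(outcome | exposed) = 694/1212 = 0.57261
p₀ = P(outcome | unexposed) = 251/1099 = 0.22839
Under exogeneity and monotonicity, PN = (p₁ − p₀) / p₁.
PN = (0.57261 − 0.22839) / 0.57261 = 0.34422 / 0.57261 ≈ 0.6011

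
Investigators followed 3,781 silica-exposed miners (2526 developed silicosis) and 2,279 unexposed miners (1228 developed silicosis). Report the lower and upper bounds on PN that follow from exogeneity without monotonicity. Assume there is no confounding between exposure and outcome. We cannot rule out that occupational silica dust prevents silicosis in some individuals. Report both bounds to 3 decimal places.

0.193 ≤ PN ≤ 0.690

p₁ = P(outcome | exposed) = 2526/3781 = 0.66808
p₀ = P(outcome | unexposed) = 1228/2279 = 0.53883
Under exogeneity alone the bounds on PN are max{0,(p₁−p₀)/p₁} ≤ PN ≤ min{1,(1−p₀)/p₁}.
  lower = (p₁ − p₀)/p₁ = 0.12924 / 0.66808 ≈ 0.1935
  upper = min{1, (1 − p₀)/p₁} = 0.46117 / 0.66808 ≈ 0.6903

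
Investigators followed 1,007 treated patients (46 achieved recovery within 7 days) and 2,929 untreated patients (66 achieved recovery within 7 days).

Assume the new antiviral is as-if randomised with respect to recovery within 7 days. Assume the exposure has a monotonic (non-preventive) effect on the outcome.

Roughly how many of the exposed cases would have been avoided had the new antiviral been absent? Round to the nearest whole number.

p₁ = P(outcome | exposed) = 46/1007 = 0.04568
p₀ = P(outcome | unexposed) = 66/2929 = 0.022533
PN = (p₁ − p₀)/p₁ = (0.04568 − 0.022533) / 0.04568 ≈ 0.50672.
Attributable cases ≈ PN × (exposed cases) = 0.50672 × 46 ≈ 23.31.

about 23 cases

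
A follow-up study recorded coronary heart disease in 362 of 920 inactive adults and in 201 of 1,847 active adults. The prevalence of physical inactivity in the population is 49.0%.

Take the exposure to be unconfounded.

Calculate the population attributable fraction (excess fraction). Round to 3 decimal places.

p₁ = P(outcome | exposed) = 362/920 = 0.39348
p₀ = P(outcome | unexposed) = 201/1847 = 0.10883
Overall risk P(Y=1) = π·p₁ + (1−π)·p₀ = 0.49×0.39348 + 0.51×0.10883 = 0.24831.
Under exogeneity, PAF = [P(Y=1) − p₀] / P(Y=1).
PAF = (0.24831 − 0.10883) / 0.24831 ≈ 0.5617

PAF ≈ 0.562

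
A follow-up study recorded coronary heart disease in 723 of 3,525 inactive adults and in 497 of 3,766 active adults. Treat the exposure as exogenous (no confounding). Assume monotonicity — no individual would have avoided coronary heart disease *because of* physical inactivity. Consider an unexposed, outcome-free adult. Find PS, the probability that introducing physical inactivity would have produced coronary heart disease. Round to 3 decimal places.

PS ≈ 0.084

p₁ = P(outcome | exposed) = 723/3525 = 0.20511
p₀ = P(outcome | unexposed) = 497/3766 = 0.13197
Under exogeneity and monotonicity, PS = (p₁ − p₀) / (1 − p₀).
PS = (0.20511 − 0.13197) / (1 − 0.13197) = 0.073136 / 0.86803 ≈ 0.0843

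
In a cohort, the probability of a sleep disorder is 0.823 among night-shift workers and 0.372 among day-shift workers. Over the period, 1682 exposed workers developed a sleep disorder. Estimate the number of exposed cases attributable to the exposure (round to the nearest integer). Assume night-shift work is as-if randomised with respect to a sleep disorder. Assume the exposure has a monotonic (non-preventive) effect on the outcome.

about 922 cases

Let p₁ = 0.823, p₀ = 0.372.
PN = (p₁ − p₀)/p₁ = (0.823 − 0.372) / 0.823 ≈ 0.54800.
Attributable cases ≈ PN × (exposed cases) = 0.54800 × 1682 ≈ 921.73.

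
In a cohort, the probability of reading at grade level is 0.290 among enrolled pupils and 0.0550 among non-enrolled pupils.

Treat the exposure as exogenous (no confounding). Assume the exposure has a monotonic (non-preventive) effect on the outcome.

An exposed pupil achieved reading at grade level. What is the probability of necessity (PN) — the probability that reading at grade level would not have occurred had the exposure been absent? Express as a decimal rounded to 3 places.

Let p₁ = 0.29, p₀ = 0.055.
Under exogeneity and monotonicity, PN = (p₁ − p₀) / p₁.
PN = (0.29 − 0.055) / 0.29 = 0.235 / 0.29 ≈ 0.8103

PN ≈ 0.810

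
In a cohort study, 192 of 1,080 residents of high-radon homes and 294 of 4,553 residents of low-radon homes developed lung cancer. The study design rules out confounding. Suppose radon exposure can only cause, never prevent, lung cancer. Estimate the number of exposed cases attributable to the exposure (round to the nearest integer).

p₁ = P(outcome | exposed) = 192/1080 = 0.17778
p₀ = P(outcome | unexposed) = 294/4553 = 0.064573
PN = (p₁ − p₀)/p₁ = (0.17778 − 0.064573) / 0.17778 ≈ 0.63678.
Attributable cases ≈ PN × (exposed cases) = 0.63678 × 192 ≈ 122.26.

about 122 cases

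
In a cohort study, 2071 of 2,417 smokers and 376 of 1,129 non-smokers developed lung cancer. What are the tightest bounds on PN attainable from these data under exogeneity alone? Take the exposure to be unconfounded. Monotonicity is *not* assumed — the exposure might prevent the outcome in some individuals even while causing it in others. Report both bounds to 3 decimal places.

0.611 ≤ PN ≤ 0.778

p₁ = P(outcome | exposed) = 2071/2417 = 0.85685
p₀ = P(outcome | unexposed) = 376/1129 = 0.33304
Under exogeneity alone the bounds on PN are max{0,(p₁−p₀)/p₁} ≤ PN ≤ min{1,(1−p₀)/p₁}.
  lower = (p₁ − p₀)/p₁ = 0.52381 / 0.85685 ≈ 0.6113
  upper = min{1, (1 − p₀)/p₁} = 0.66696 / 0.85685 ≈ 0.7784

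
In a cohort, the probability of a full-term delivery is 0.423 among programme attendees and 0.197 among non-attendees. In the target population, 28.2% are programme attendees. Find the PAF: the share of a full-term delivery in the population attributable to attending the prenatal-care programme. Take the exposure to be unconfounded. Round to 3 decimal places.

PAF ≈ 0.244

Let p₁ = 0.423, p₀ = 0.197.
Overall risk P(Y=1) = π·p₁ + (1−π)·p₀ = 0.282×0.423 + 0.718×0.197 = 0.26073.
Under exogeneity, PAF = [P(Y=1) − p₀] / P(Y=1).
PAF = (0.26073 − 0.197) / 0.26073 ≈ 0.2444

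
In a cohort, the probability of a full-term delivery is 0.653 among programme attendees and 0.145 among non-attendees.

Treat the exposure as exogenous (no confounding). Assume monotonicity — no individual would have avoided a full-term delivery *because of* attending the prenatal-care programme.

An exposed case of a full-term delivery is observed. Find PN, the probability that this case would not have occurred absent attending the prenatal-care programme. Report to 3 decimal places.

PN ≈ 0.778

Let p₁ = 0.653, p₀ = 0.145.
Under exogeneity and monotonicity, PN = (p₁ − p₀) / p₁.
PN = (0.653 − 0.145) / 0.653 = 0.508 / 0.653 ≈ 0.7779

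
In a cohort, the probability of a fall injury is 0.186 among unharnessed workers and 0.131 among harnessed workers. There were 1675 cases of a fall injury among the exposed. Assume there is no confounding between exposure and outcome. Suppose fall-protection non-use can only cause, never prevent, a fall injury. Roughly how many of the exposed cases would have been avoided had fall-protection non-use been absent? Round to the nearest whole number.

about 495 cases

Let p₁ = 0.186, p₀ = 0.131.
PN = (p₁ − p₀)/p₁ = (0.186 − 0.131) / 0.186 ≈ 0.29570.
Attributable cases ≈ PN × (exposed cases) = 0.29570 × 1675 ≈ 495.30.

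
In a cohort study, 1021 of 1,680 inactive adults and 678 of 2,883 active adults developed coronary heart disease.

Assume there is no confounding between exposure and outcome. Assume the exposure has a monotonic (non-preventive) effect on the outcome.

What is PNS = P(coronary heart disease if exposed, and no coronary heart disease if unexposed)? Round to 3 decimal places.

p₁ = P(outcome | exposed) = 1021/1680 = 0.60774
p₀ = P(outcome | unexposed) = 678/2883 = 0.23517
Under exogeneity and monotonicity, PNS = p₁ − p₀.
PNS = 0.60774 − 0.23517 = 0.37257

PNS ≈ 0.373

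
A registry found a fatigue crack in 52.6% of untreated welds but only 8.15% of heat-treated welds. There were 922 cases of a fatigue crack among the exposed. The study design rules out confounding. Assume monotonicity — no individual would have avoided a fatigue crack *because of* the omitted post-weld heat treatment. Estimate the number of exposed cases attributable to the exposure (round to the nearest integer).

about 779 cases

p₁ = 0.526, p₀ = 0.0815.
PN = (p₁ − p₀)/p₁ = (0.526 − 0.0815) / 0.526 ≈ 0.84506.
Attributable cases ≈ PN × (exposed cases) = 0.84506 × 922 ≈ 779.14.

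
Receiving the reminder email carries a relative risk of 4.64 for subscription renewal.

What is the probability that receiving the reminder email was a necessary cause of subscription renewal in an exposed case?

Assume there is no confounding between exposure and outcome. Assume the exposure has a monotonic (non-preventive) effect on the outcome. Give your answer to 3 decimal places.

Under exogeneity and monotonicity, PN = (RR − 1) / RR = 1 − 1/RR.
PN = (4.64 − 1) / 4.64 = 3.64 / 4.64 ≈ 0.7845

PN ≈ 0.784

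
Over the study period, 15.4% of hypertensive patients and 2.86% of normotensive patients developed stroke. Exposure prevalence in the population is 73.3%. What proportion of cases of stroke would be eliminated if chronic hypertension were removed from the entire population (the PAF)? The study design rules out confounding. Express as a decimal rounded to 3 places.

PAF ≈ 0.763

p₁ = 0.154, p₀ = 0.0286.
Overall risk P(Y=1) = π·p₁ + (1−π)·p₀ = 0.733×0.154 + 0.267×0.0286 = 0.12052.
Under exogeneity, PAF = [P(Y=1) − p₀] / P(Y=1).
PAF = (0.12052 − 0.0286) / 0.12052 ≈ 0.7627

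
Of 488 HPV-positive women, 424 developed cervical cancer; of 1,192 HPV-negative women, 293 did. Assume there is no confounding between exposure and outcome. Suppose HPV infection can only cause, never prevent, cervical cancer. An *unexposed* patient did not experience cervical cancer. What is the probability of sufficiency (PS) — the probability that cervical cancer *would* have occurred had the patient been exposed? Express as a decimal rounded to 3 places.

PS ≈ 0.826

p₁ = P(outcome | exposed) = 424/488 = 0.86885
p₀ = P(outcome | unexposed) = 293/1192 = 0.24581
Under exogeneity and monotonicity, PS = (p₁ − p₀) / (1 − p₀).
PS = (0.86885 − 0.24581) / (1 − 0.24581) = 0.62305 / 0.75419 ≈ 0.8261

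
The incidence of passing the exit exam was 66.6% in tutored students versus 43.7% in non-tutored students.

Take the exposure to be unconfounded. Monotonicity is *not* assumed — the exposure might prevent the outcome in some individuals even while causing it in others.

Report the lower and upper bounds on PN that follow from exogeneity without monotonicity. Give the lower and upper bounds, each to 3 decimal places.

0.344 ≤ PN ≤ 0.845

p₁ = 0.666, p₀ = 0.437.
Under exogeneity alone the bounds on PN are max{0,(p₁−p₀)/p₁} ≤ PN ≤ min{1,(1−p₀)/p₁}.
  lower = (p₁ − p₀)/p₁ = 0.229 / 0.666 ≈ 0.3438
  upper = min{1, (1 − p₀)/p₁} = 0.563 / 0.666 ≈ 0.8453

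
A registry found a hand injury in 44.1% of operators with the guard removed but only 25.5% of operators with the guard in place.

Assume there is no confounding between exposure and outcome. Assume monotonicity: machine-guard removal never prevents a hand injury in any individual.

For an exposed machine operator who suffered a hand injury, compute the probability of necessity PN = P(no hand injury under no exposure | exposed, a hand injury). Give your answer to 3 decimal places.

PN ≈ 0.422

p₁ = 0.441, p₀ = 0.255.
Under exogeneity and monotonicity, PN = (p₁ − p₀) / p₁.
PN = (0.441 − 0.255) / 0.441 = 0.186 / 0.441 ≈ 0.4218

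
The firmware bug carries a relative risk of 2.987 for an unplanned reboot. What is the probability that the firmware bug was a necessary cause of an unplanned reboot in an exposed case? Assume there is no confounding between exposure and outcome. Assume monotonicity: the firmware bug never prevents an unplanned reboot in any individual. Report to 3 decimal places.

Under exogeneity and monotonicity, PN = (RR − 1) / RR = 1 − 1/RR.
PN = (2.987 − 1) / 2.987 = 1.987 / 2.987 ≈ 0.6652

PN ≈ 0.665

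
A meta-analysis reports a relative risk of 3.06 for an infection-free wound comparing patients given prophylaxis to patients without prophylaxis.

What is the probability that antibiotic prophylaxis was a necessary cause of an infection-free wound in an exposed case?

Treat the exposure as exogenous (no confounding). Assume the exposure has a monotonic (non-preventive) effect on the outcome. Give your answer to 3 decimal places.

PN ≈ 0.673

Under exogeneity and monotonicity, PN = (RR − 1) / RR = 1 − 1/RR.
PN = (3.06 − 1) / 3.06 = 2.06 / 3.06 ≈ 0.6732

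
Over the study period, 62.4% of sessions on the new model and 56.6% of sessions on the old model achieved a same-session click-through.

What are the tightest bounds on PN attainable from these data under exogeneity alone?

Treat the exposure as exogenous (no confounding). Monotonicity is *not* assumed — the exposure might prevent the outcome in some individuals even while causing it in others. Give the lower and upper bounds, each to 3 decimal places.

0.093 ≤ PN ≤ 0.696

p₁ = 0.624, p₀ = 0.566.
Under exogeneity alone the bounds on PN are max{0,(p₁−p₀)/p₁} ≤ PN ≤ min{1,(1−p₀)/p₁}.
  lower = (p₁ − p₀)/p₁ = 0.058 / 0.624 ≈ 0.0929
  upper = min{1, (1 − p₀)/p₁} = 0.434 / 0.624 ≈ 0.6955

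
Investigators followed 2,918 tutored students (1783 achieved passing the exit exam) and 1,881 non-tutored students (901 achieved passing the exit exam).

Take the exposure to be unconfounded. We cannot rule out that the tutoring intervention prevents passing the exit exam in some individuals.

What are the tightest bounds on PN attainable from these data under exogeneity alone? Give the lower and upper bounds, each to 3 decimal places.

0.216 ≤ PN ≤ 0.853

p₁ = P(outcome | exposed) = 1783/2918 = 0.61103
p₀ = P(outcome | unexposed) = 901/1881 = 0.479
Under exogeneity alone the bounds on PN are max{0,(p₁−p₀)/p₁} ≤ PN ≤ min{1,(1−p₀)/p₁}.
  lower = (p₁ − p₀)/p₁ = 0.13203 / 0.61103 ≈ 0.2161
  upper = min{1, (1 − p₀)/p₁} = 0.521 / 0.61103 ≈ 0.8527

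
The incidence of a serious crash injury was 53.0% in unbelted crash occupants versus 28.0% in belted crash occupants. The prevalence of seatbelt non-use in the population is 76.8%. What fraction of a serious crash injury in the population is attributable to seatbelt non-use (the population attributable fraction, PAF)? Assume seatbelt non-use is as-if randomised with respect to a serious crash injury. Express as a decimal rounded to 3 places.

PAF ≈ 0.407

p₁ = 0.53, p₀ = 0.28.
Overall risk P(Y=1) = π·p₁ + (1−π)·p₀ = 0.768×0.53 + 0.232×0.28 = 0.472.
Under exogeneity, PAF = [P(Y=1) − p₀] / P(Y=1).
PAF = (0.472 − 0.28) / 0.472 ≈ 0.4068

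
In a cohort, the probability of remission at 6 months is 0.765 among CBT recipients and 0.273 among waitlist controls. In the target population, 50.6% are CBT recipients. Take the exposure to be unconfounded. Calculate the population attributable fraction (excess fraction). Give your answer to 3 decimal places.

PAF ≈ 0.477

Let p₁ = 0.765, p₀ = 0.273.
Overall risk P(Y=1) = π·p₁ + (1−π)·p₀ = 0.506×0.765 + 0.494×0.273 = 0.52195.
Under exogeneity, PAF = [P(Y=1) − p₀] / P(Y=1).
PAF = (0.52195 − 0.273) / 0.52195 ≈ 0.4770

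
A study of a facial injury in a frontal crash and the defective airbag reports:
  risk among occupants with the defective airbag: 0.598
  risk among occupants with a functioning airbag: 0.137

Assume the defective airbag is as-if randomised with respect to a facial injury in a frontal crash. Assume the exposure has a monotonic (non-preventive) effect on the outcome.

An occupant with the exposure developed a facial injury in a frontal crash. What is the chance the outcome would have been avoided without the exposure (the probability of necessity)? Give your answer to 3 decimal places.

PN ≈ 0.771

Let p₁ = 0.598, p₀ = 0.137.
Under exogeneity and monotonicity, PN = (p₁ − p₀) / p₁.
PN = (0.598 − 0.137) / 0.598 = 0.461 / 0.598 ≈ 0.7709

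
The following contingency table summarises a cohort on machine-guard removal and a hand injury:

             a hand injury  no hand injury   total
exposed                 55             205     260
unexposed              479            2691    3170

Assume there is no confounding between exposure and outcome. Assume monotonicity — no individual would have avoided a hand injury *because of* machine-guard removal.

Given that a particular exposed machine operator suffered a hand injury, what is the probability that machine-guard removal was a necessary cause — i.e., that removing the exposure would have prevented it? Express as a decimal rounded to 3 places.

p₁ = P(outcome | exposed) = 55/260 = 0.21154
p₀ = P(outcome | unexposed) = 479/3170 = 0.1511
Under exogeneity and monotonicity, PN = (p₁ − p₀)/p₁.
PN = (0.21154 − 0.1511) / 0.21154 ≈ 0.2857

PN ≈ 0.286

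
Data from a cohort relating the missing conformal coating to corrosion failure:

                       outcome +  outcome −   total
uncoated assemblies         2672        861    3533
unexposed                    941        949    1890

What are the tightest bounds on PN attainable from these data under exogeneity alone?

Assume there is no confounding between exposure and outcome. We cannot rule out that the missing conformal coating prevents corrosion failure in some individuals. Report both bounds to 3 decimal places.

p₁ = P(outcome | exposed) = 2672/3533 = 0.7563
p₀ = P(outcome | unexposed) = 941/1890 = 0.49788
Under exogeneity alone the bounds on PN are max{0,(p₁−p₀)/p₁} ≤ PN ≤ min{1,(1−p₀)/p₁}.
  lower = (p₁ − p₀)/p₁ = 0.25841 / 0.7563 ≈ 0.3417
  upper = min{1, (1 − p₀)/p₁} = 0.50212 / 0.7563 ≈ 0.6639

0.342 ≤ PN ≤ 0.664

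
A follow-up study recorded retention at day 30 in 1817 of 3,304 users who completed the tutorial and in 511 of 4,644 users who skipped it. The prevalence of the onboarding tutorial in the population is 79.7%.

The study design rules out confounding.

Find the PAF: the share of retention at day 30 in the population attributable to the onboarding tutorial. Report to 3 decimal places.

p₁ = P(outcome | exposed) = 1817/3304 = 0.54994
p₀ = P(outcome | unexposed) = 511/4644 = 0.11003
Overall risk P(Y=1) = π·p₁ + (1−π)·p₀ = 0.797×0.54994 + 0.203×0.11003 = 0.46064.
Under exogeneity, PAF = [P(Y=1) − p₀] / P(Y=1).
PAF = (0.46064 − 0.11003) / 0.46064 ≈ 0.7611

PAF ≈ 0.761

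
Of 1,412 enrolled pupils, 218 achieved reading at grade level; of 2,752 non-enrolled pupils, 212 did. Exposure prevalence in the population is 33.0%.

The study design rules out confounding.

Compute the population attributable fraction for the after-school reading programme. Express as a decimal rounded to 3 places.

p₁ = P(outcome | exposed) = 218/1412 = 0.15439
p₀ = P(outcome | unexposed) = 212/2752 = 0.077035
Overall risk P(Y=1) = π·p₁ + (1−π)·p₀ = 0.33×0.15439 + 0.67×0.077035 = 0.10256.
Under exogeneity, PAF = [P(Y=1) − p₀] / P(Y=1).
PAF = (0.10256 − 0.077035) / 0.10256 ≈ 0.2489

PAF ≈ 0.249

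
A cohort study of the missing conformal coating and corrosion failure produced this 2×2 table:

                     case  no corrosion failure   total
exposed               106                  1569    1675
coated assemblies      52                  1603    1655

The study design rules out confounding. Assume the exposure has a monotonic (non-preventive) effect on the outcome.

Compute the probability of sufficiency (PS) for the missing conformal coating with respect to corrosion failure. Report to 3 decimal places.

p₁ = P(outcome | exposed) = 106/1675 = 0.063284
p₀ = P(outcome | unexposed) = 52/1655 = 0.03142
Under exogeneity and monotonicity, PS = (p₁ − p₀)/(1 − p₀).
PS = (0.063284 − 0.03142) / 0.96858 ≈ 0.0329

PS ≈ 0.033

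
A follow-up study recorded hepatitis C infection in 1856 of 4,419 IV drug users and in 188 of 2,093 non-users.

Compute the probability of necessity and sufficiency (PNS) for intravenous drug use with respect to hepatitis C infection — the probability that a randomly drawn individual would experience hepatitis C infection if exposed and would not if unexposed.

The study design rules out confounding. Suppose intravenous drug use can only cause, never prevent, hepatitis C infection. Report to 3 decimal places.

p₁ = P(outcome | exposed) = 1856/4419 = 0.42
p₀ = P(outcome | unexposed) = 188/2093 = 0.089823
Under exogeneity and monotonicity, PNS = p₁ − p₀.
PNS = 0.42 − 0.089823 = 0.33018

PNS ≈ 0.330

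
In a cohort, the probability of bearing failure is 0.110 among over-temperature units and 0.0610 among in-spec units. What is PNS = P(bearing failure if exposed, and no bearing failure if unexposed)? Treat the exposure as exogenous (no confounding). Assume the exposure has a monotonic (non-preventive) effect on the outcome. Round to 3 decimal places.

Let p₁ = 0.11, p₀ = 0.061.
Under exogeneity and monotonicity, PNS = p₁ − p₀.
PNS = 0.11 − 0.061 = 0.049

PNS ≈ 0.049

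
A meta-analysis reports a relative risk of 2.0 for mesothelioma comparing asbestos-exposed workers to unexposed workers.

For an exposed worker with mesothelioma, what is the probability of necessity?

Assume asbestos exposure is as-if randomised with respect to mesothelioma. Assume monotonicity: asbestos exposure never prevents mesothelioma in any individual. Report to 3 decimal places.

PN ≈ 0.500

Under exogeneity and monotonicity, PN = (RR − 1) / RR = 1 − 1/RR.
PN = (2.0 − 1) / 2.0 = 1 / 2.0 ≈ 0.5000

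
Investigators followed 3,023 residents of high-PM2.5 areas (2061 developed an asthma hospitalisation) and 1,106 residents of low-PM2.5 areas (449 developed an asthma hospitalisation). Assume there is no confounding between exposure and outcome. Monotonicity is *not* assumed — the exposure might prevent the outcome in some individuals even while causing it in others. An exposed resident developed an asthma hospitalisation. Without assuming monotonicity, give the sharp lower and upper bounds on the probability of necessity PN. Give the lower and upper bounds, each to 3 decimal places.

0.405 ≤ PN ≤ 0.871

p₁ = P(outcome | exposed) = 2061/3023 = 0.68177
p₀ = P(outcome | unexposed) = 449/1106 = 0.40597
Under exogeneity alone the bounds on PN are max{0,(p₁−p₀)/p₁} ≤ PN ≤ min{1,(1−p₀)/p₁}.
  lower = (p₁ − p₀)/p₁ = 0.27581 / 0.68177 ≈ 0.4045
  upper = min{1, (1 − p₀)/p₁} = 0.59403 / 0.68177 ≈ 0.8713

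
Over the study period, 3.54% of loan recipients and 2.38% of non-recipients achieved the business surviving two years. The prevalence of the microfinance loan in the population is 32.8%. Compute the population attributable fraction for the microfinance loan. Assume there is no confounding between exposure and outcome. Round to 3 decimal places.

p₁ = 0.0354, p₀ = 0.0238.
Overall risk P(Y=1) = π·p₁ + (1−π)·p₀ = 0.328×0.0354 + 0.672×0.0238 = 0.027605.
Under exogeneity, PAF = [P(Y=1) − p₀] / P(Y=1).
PAF = (0.027605 − 0.0238) / 0.027605 ≈ 0.1378

PAF ≈ 0.138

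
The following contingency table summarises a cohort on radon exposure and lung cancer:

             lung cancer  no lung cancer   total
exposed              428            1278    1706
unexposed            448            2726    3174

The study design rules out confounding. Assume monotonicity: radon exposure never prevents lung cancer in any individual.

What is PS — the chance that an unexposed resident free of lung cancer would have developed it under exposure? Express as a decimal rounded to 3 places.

p₁ = P(outcome | exposed) = 428/1706 = 0.25088
p₀ = P(outcome | unexposed) = 448/3174 = 0.14115
Under exogeneity and monotonicity, PS = (p₁ − p₀) / (1 − p₀).
PS = (0.25088 − 0.14115) / (1 − 0.14115) = 0.10973 / 0.85885 ≈ 0.1278

PS ≈ 0.128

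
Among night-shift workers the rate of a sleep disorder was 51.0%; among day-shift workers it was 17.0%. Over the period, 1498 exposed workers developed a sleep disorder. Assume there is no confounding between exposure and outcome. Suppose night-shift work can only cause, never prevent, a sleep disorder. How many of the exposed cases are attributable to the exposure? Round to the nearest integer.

p₁ = 0.51, p₀ = 0.17.
PN = (p₁ − p₀)/p₁ = (0.51 − 0.17) / 0.51 ≈ 0.66667.
Attributable cases ≈ PN × (exposed cases) = 0.66667 × 1498 ≈ 998.67.

about 999 cases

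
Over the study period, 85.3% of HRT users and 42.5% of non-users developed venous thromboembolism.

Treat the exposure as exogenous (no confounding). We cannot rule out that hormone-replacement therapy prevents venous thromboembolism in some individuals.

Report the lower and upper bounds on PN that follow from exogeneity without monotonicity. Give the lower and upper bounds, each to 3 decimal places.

p₁ = 0.853, p₀ = 0.425.
Under exogeneity alone the bounds on PN are max{0,(p₁−p₀)/p₁} ≤ PN ≤ min{1,(1−p₀)/p₁}.
  lower = (p₁ − p₀)/p₁ = 0.428 / 0.853 ≈ 0.5018
  upper = min{1, (1 − p₀)/p₁} = 0.575 / 0.853 ≈ 0.6741

0.502 ≤ PN ≤ 0.674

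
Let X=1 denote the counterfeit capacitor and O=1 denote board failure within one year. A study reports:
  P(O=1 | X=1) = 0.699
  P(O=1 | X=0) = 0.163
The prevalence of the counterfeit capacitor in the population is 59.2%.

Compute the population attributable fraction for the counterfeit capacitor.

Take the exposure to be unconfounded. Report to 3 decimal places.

Let p₁ = 0.699, p₀ = 0.163.
Overall risk P(Y=1) = π·p₁ + (1−π)·p₀ = 0.592×0.699 + 0.408×0.163 = 0.48031.
Under exogeneity, PAF = [P(Y=1) − p₀] / P(Y=1).
PAF = (0.48031 − 0.163) / 0.48031 ≈ 0.6606

PAF ≈ 0.661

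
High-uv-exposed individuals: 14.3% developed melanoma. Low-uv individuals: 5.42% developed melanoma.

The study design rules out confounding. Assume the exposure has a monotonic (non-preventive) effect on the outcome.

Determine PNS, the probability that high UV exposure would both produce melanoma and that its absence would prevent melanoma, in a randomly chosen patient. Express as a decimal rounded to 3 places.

p₁ = 0.143, p₀ = 0.0542.
Under exogeneity and monotonicity, PNS = p₁ − p₀.
PNS = 0.143 − 0.0542 = 0.0888

PNS ≈ 0.089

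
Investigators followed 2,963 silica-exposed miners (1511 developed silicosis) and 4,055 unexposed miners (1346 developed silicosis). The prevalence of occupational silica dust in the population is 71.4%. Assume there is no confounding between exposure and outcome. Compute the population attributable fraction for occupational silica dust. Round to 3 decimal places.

PAF ≈ 0.277

p₁ = P(outcome | exposed) = 1511/2963 = 0.50996
p₀ = P(outcome | unexposed) = 1346/4055 = 0.33194
Overall risk P(Y=1) = π·p₁ + (1−π)·p₀ = 0.714×0.50996 + 0.286×0.33194 = 0.45904.
Under exogeneity, PAF = [P(Y=1) − p₀] / P(Y=1).
PAF = (0.45904 − 0.33194) / 0.45904 ≈ 0.2769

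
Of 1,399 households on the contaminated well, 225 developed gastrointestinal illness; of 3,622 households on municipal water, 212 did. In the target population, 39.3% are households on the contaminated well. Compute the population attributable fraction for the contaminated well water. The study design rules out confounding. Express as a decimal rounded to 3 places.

p₁ = P(outcome | exposed) = 225/1399 = 0.16083
p₀ = P(outcome | unexposed) = 212/3622 = 0.058531
Overall risk P(Y=1) = π·p₁ + (1−π)·p₀ = 0.393×0.16083 + 0.607×0.058531 = 0.098734.
Under exogeneity, PAF = [P(Y=1) − p₀] / P(Y=1).
PAF = (0.098734 − 0.058531) / 0.098734 ≈ 0.4072

PAF ≈ 0.407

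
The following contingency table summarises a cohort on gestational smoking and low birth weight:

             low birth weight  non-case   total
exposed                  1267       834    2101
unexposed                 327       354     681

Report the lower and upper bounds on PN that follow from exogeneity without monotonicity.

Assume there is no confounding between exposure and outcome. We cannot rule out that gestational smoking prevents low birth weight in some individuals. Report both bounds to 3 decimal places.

p₁ = P(outcome | exposed) = 1267/2101 = 0.60305
p₀ = P(outcome | unexposed) = 327/681 = 0.48018
Under exogeneity alone the bounds on PN are max{0,(p₁−p₀)/p₁} ≤ PN ≤ min{1,(1−p₀)/p₁}.
  lower = (p₁ − p₀)/p₁ = 0.12287 / 0.60305 ≈ 0.2037
  upper = min{1, (1 − p₀)/p₁} = 0.51982 / 0.60305 ≈ 0.8620

0.204 ≤ PN ≤ 0.862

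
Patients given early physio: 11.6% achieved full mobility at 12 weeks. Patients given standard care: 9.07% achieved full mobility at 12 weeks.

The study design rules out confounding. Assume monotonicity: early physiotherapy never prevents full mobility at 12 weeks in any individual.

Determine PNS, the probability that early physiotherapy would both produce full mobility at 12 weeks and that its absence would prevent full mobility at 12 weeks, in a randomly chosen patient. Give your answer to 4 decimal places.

PNS ≈ 0.0253

p₁ = 0.116, p₀ = 0.0907.
Under exogeneity and monotonicity, PNS = p₁ − p₀.
PNS = 0.116 − 0.0907 = 0.0253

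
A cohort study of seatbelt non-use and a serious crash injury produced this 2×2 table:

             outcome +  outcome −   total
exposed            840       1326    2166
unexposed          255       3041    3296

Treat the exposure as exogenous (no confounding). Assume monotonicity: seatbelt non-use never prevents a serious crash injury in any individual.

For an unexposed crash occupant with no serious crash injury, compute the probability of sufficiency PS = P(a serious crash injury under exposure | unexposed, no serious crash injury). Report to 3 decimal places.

PS ≈ 0.336

p₁ = P(outcome | exposed) = 840/2166 = 0.38781
p₀ = P(outcome | unexposed) = 255/3296 = 0.077367
Under exogeneity and monotonicity, PS = (p₁ − p₀) / (1 − p₀).
PS = (0.38781 − 0.077367) / (1 − 0.077367) = 0.31045 / 0.92263 ≈ 0.3365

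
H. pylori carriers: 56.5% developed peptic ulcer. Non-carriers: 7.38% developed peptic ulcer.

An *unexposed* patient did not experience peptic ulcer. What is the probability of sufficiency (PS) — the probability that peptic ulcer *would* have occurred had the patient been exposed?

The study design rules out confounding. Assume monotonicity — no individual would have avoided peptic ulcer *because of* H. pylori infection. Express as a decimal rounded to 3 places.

p₁ = 0.565, p₀ = 0.0738.
Under exogeneity and monotonicity, PS = (p₁ − p₀) / (1 − p₀).
PS = (0.565 − 0.0738) / (1 − 0.0738) = 0.4912 / 0.9262 ≈ 0.5303

PS ≈ 0.530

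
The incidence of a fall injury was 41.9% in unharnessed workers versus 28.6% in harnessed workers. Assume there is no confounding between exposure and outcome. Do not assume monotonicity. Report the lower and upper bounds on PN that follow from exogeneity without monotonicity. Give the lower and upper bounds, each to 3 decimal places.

p₁ = 0.419, p₀ = 0.286.
Under exogeneity alone the bounds on PN are max{0,(p₁−p₀)/p₁} ≤ PN ≤ min{1,(1−p₀)/p₁}.
  lower = (p₁ − p₀)/p₁ = 0.133 / 0.419 ≈ 0.3174
  upper = min{1, (1 − p₀)/p₁} = 0.714 / 0.419 ≈ 1.7041 → capped at 1

0.317 ≤ PN ≤ 1.000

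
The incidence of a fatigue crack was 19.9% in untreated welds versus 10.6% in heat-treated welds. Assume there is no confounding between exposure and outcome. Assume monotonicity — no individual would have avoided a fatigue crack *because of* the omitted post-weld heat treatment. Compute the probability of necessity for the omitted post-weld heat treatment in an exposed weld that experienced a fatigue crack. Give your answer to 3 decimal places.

p₁ = 0.199, p₀ = 0.106.
Under exogeneity and monotonicity, PN = (p₁ − p₀) / p₁.
PN = (0.199 − 0.106) / 0.199 = 0.093 / 0.199 ≈ 0.4673

PN ≈ 0.467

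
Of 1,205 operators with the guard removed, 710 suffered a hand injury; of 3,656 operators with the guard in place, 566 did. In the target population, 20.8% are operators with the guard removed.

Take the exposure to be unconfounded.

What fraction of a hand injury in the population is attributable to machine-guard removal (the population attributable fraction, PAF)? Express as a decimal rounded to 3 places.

PAF ≈ 0.369

p₁ = P(outcome | exposed) = 710/1205 = 0.58921
p₀ = P(outcome | unexposed) = 566/3656 = 0.15481
Overall risk P(Y=1) = π·p₁ + (1−π)·p₀ = 0.208×0.58921 + 0.792×0.15481 = 0.24517.
Under exogeneity, PAF = [P(Y=1) − p₀] / P(Y=1).
PAF = (0.24517 − 0.15481) / 0.24517 ≈ 0.3685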